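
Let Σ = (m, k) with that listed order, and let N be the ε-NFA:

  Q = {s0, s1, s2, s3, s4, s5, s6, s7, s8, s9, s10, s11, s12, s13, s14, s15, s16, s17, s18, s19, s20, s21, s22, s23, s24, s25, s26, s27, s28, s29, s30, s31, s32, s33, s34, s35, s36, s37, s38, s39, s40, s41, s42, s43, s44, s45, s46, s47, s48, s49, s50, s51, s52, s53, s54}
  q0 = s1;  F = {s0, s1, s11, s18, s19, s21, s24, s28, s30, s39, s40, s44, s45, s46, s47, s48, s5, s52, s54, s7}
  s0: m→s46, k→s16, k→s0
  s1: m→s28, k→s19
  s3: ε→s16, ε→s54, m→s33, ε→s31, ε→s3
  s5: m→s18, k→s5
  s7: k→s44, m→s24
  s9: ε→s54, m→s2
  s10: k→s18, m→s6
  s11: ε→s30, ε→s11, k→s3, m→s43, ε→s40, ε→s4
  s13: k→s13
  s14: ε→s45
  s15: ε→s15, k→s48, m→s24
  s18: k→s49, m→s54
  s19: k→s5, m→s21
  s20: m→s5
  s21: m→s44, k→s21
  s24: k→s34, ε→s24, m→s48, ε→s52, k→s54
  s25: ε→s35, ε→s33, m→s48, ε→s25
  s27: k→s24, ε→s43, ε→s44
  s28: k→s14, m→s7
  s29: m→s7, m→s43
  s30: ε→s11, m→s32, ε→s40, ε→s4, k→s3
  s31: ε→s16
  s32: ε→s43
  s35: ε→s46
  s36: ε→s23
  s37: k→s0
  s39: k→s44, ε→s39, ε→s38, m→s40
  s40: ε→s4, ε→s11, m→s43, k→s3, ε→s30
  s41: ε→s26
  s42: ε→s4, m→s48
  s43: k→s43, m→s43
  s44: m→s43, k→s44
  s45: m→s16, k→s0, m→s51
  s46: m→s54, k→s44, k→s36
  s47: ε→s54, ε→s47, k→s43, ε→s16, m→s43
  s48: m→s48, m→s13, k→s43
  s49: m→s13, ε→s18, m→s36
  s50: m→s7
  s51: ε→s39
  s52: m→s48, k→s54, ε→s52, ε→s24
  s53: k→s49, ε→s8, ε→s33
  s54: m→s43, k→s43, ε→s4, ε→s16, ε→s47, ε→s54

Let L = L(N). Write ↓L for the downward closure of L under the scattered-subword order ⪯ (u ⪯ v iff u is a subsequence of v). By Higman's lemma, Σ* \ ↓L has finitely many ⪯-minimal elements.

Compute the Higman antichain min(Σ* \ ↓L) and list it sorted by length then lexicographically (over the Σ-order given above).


min(Σ*\↓L) = [mmkm, kmmm, mmmmk, mmmkk, kkmmk].

|Q|=55, |F|=20, |δ|=110 (45 ε).
min D↑ (17 st, q0=0, F={14}): 0:m→1,k→2 1:m→3,k→4 2:m→5,k→6 3:m→7,k→8 4:m→9,k→10 5:m→8,k→5 6:m→11,k→6 7:m→12,k→13 8:m→14,k→8 9:m→15,k→8 10:m→16,k→10 11:m→13,k→11 12:m→12,k→14 13:m→14,k→14 14:m→14,k→14 15:m→14,k→13 16:m→13,k→8 (ε-aug+det+¬).
'mmkm': |S_i|=[35, 32, 25, 13, 2] end={s33,s43} rej; 4/4 deletions ∈↓L.
'kmmm': |S_i|=[35, 29, 23, 16, 3] end={s32,s33,s43} — reject; 4/4 single-dels accept.
'mmmmk': run [35, 32, 25, 17, 5, 2] end={s13,s43} — reject; 5/5 single-dels accept.
'mmmkk': run [35, 32, 25, 17, 10, 2] end={s13,s43} — reject; 5/5 single-dels accept.
'kkmmk': N↓-sim [35, 29, 18, 13, 8, 2] end={s13,s43} rej; 5/5 deletions ∈↓L.
5 words, ⪯-incomp.


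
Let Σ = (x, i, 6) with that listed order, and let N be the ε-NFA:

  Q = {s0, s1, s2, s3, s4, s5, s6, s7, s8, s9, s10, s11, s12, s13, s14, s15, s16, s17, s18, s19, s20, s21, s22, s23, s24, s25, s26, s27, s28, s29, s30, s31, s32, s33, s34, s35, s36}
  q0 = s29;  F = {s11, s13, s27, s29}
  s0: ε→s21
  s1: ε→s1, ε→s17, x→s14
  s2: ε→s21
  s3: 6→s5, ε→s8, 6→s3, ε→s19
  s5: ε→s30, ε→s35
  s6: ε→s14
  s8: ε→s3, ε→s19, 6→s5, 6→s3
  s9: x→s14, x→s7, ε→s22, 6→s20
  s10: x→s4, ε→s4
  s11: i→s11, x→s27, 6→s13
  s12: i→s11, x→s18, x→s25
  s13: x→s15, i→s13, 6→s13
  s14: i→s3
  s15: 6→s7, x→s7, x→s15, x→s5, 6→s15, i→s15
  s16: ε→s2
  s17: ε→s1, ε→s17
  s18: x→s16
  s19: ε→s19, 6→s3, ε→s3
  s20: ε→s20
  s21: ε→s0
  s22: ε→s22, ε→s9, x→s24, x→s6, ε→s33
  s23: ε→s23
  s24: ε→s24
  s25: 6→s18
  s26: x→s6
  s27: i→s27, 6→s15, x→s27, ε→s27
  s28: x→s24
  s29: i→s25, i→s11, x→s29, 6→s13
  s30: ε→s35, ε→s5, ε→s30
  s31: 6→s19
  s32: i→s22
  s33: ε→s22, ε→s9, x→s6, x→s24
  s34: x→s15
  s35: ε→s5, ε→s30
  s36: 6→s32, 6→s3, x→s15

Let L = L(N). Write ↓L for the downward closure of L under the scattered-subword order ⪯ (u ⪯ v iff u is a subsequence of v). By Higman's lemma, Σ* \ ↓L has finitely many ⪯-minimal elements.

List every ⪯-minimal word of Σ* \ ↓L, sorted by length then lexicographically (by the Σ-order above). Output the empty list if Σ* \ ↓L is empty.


A = [6x, ix6].

|Q|=37, |F|=4, |δ|=80 (33 ε).
min D↑ (5 st, q0=0, F={4}): 0:x→0,i→1,6→2 1:x→3,i→1,6→2 2:x→4,i→2,6→2 3:x→3,i→3,6→4 4:x→4,i→4,6→4 [Hopcroft].
'6x': |S_i|=[15, 11, 9] end={s0,s15,s16,s2,s21,s30,s35,s5,s7} rej; 2/2 del acc.
'ix6': N↓-sim [15, 14, 10, 5] end={s15,s30,s35,s5,s7} ∉↓L; 3/3 single-dels accept.
2 obstructions.


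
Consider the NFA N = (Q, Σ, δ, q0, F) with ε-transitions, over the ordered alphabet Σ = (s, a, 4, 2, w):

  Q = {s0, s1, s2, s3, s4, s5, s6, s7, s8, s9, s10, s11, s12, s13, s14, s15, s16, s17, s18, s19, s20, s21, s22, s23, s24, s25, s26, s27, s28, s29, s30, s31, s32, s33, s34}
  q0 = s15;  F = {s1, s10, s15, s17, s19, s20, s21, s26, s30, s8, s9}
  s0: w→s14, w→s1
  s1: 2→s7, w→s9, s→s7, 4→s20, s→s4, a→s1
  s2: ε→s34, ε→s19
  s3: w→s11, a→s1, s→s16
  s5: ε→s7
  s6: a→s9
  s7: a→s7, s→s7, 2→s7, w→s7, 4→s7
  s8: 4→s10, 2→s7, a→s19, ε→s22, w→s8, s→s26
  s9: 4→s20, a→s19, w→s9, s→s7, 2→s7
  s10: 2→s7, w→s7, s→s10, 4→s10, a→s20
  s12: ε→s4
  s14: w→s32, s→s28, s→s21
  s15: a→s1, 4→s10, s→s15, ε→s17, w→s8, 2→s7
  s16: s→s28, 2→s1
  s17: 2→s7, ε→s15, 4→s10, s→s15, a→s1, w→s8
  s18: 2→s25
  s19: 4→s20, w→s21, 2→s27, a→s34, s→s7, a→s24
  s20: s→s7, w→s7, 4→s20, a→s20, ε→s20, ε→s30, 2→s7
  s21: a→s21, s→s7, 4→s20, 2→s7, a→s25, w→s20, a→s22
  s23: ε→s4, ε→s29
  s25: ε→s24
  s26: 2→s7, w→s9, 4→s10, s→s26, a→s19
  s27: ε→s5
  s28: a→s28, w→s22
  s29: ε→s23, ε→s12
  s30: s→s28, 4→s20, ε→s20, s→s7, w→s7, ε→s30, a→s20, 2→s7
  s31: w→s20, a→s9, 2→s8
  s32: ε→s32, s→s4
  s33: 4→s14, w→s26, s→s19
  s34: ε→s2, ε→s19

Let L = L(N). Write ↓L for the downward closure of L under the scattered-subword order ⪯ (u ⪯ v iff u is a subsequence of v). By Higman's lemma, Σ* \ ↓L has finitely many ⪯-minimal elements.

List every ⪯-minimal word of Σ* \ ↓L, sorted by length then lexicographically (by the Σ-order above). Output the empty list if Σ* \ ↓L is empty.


Antichain: [2, as, 4w, wsws, wawww].

|Q|=35, |F|=11, |δ|=106 (20 ε).
min D↑ (10 st, q0=0, F={3}): 0:s→0,a→1,4→2,2→3,w→4 1:s→3,a→1,4→5,2→3,w→6 2:s→2,a→5,4→2,2→3,w→3 3:s→3,a→3,4→3,2→3,w→3 4:s→7,a→8,4→2,2→3,w→4 5:s→3,a→5,4→5,2→3,w→3 6:s→3,a→8,4→5,2→3,w→6 7:s→7,a→8,4→2,2→3,w→6 8:s→3,a→8,4→5,2→3,w→9 9:s→3,a→9,4→5,2→3,w→5 [Hopcroft].
'2': |S_i|=[21, 3] end={s27,s5,s7} rej; 1/1 single-dels accept.
'as': |S_i|=[21, 16, 4] end={s22,s28,s4,s7} — reject; 2/2 single-dels accept.
'4w': run [21, 6, 2] end={s22,s7} rej; 2/2 single-dels accept.
'wsws': N↓-sim [21, 17, 16, 14, 3] end={s22,s28,s7} — reject; 4/4 del acc.
'wawww': run [21, 17, 13, 8, 5, 2] end={s22,s7} rej; 5/5 single-dels accept.
5 obstructions.


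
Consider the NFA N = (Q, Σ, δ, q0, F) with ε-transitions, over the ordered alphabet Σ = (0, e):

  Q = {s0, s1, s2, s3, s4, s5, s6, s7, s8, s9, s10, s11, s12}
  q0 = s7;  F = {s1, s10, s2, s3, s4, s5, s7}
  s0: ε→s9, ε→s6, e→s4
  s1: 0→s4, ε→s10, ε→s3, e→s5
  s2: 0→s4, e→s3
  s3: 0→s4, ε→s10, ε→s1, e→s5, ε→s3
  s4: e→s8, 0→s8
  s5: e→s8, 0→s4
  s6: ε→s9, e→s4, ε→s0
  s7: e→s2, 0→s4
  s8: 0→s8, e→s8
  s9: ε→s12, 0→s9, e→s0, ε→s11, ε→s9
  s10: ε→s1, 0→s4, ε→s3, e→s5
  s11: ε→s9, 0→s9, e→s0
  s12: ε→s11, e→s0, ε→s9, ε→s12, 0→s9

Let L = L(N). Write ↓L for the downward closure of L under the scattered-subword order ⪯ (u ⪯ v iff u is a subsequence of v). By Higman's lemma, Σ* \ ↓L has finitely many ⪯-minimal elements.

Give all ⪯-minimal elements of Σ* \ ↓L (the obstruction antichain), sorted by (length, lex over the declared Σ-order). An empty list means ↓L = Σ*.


Antichain: [00, 0e, eeee].

|Q|=13, |F|=7, |δ|=42 (18 ε).
min D↑ (6 st, q0=0, F={3}): 0:0→1,e→2 1:0→3,e→3 2:0→1,e→4 3:0→3,e→3 4:0→1,e→5 5:0→1,e→3.
'00': |S_i|=[8, 2, 1] end={s8} — reject; 2/2 single-dels accept.
'0e': run [8, 2, 1] end={s8} ∉↓L; 2/2 del acc.
'eeee': N↓-sim [8, 7, 6, 3, 1] end={s8} — reject; 4/4 single-dels accept.
3 words, ⪯-incomp.


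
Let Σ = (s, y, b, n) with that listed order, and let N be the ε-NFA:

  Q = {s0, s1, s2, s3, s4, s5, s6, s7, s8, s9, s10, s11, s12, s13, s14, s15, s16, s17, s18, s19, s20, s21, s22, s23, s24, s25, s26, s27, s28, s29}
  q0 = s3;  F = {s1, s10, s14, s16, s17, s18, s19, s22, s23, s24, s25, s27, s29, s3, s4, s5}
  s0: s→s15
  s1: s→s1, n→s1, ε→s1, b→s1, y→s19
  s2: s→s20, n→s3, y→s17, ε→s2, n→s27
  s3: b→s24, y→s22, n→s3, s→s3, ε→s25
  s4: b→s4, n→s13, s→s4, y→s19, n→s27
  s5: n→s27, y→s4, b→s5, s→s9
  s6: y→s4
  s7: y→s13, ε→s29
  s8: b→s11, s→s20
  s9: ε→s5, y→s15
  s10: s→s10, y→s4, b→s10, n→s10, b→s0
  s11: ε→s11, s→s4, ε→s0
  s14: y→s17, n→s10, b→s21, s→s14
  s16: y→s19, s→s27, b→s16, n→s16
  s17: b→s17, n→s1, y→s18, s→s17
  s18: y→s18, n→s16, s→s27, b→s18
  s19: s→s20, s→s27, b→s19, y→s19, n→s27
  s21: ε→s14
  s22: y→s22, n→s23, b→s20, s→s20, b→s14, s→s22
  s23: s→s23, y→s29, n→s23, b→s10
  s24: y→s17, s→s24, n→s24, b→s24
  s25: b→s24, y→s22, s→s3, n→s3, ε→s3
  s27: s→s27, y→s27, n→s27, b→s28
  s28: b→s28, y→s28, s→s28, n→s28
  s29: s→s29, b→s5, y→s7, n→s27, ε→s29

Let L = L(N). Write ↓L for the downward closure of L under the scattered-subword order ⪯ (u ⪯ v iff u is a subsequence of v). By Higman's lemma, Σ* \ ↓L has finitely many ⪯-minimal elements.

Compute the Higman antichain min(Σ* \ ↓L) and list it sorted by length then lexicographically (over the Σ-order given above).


|Q|=30, |F|=16, |δ|=94 (10 ε).
min D↑ (16 st, q0=0, F={15}): 0:s→0,y→1,b→2,n→0 1:s→1,y→1,b→3,n→4 2:s→2,y→5,b→2,n→2 3:s→3,y→5,b→3,n→6 4:s→4,y→7,b→6,n→4 5:s→5,y→8,b→5,n→9 6:s→6,y→10,b→6,n→6 7:s→7,y→7,b→11,n→12 8:s→12,y→8,b→8,n→13 9:s→9,y→14,b→9,n→9 10:s→10,y→14,b→10,n→12 11:s→11,y→10,b→11,n→12 12:s→12,y→12,b→15,n→12 13:s→12,y→14,b→13,n→13 14:s→12,y→14,b→14,n→12 15:s→15,y→15,b→15,n→15 (ε-aug+det+¬).
'ynynb': run [24, 21, 16, 11, 3, 1] end={s28} rej; 5/5 single-dels accept.
'byysb': run [24, 18, 11, 6, 3, 1] end={s28} — reject; 5/5 del acc.
2 obstructions.

Antichain: [ynynb, byysb].


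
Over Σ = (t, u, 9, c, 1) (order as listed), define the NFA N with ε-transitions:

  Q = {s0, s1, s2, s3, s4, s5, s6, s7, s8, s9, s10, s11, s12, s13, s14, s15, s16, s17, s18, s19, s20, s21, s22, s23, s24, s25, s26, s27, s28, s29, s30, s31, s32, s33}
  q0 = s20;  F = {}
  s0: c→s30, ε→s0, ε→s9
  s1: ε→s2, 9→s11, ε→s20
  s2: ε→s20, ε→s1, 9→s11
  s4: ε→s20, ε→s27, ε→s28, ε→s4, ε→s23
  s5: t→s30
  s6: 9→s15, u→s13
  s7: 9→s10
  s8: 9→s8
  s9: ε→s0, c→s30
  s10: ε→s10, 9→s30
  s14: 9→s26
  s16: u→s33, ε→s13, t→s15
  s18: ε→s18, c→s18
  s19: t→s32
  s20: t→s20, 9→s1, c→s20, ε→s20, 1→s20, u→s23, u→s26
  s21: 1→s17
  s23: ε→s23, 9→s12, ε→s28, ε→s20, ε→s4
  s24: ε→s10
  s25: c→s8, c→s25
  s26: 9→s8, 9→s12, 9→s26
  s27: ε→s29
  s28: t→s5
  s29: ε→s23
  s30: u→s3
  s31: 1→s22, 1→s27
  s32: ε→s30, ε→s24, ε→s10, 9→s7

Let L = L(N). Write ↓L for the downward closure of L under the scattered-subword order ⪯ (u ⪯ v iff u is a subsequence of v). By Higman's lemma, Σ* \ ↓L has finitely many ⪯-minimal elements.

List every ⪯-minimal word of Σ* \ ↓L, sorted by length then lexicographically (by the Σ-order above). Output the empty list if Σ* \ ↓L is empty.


|Q|=34, |F|=0, |δ|=59 (26 ε).
min D↑ (1 st, q0=0, F={0}): 0:t→0,u→0,9→0,c→0,1→0 (ε-aug+det+¬).
ε ∈ L(D↑) ⇒ ↓L = ∅.

A = [ε].


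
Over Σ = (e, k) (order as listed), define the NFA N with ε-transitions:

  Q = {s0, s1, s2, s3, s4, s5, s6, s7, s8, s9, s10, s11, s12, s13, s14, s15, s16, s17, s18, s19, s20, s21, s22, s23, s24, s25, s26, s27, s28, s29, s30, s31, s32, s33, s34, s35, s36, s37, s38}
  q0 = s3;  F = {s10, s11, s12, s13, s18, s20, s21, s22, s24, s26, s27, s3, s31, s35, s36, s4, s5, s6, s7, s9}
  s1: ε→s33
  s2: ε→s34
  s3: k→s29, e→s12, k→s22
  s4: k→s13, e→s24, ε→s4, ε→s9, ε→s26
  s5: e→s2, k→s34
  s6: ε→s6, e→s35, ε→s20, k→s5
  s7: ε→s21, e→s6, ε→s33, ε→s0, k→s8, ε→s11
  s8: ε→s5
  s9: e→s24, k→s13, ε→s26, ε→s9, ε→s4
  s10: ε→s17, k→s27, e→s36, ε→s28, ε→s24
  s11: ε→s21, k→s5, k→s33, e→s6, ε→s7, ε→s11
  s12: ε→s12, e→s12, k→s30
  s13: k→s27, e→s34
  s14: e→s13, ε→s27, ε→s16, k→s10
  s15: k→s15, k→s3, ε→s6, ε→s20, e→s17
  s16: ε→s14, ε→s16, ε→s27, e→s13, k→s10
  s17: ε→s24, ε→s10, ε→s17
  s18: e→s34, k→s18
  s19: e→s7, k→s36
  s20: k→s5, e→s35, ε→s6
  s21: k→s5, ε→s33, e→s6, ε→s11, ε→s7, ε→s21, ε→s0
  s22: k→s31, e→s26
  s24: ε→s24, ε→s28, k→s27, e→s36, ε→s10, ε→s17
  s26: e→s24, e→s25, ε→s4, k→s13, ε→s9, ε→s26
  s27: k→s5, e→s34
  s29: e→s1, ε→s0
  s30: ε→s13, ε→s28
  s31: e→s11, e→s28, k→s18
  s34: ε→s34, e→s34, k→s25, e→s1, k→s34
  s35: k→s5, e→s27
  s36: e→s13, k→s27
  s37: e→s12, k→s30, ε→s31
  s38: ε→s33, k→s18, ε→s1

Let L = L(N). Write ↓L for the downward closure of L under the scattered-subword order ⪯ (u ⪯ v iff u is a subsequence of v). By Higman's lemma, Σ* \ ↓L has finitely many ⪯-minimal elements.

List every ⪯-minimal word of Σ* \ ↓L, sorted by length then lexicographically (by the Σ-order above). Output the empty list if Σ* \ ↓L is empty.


Antichain: [eke, kkke, ekkkk, kkekk, keeeee, keekkk].

|Q|=39, |F|=20, |δ|=113 (52 ε).
min D↑ (15 st, q0=0, F={6}): 0:e→1,k→2 1:e→1,k→3 2:e→4,k→5 3:e→6,k→7 4:e→8,k→3 5:e→9,k→10 6:e→6,k→6 7:e→6,k→11 8:e→12,k→7 9:e→13,k→11 10:e→6,k→10 11:e→6,k→6 12:e→3,k→7 13:e→14,k→11 14:e→7,k→11 [Hopcroft].
'eke': |S_i|=[31, 26, 11, 5] end={s1,s2,s25,s33,s34} — reject; 3/3 deletions ∈↓L.
'kkke': run [31, 29, 19, 9, 5] end={s1,s2,s25,s33,s34} ∉↓L; 4/4 deletions ∈↓L.
'ekkkk': |S_i|=[31, 26, 11, 7, 6, 4] end={s1,s25,s33,s34} — reject; 5/5 single-dels accept.
'kkekk': N↓-sim [31, 29, 19, 16, 7, 4] end={s1,s25,s33,s34} ∉↓L; 5/5 del acc.
'keeeee': |S_i|=[31, 29, 24, 16, 10, 8, 5] end={s1,s2,s25,s33,s34} — reject; 6/6 deletions ∈↓L.
'keekkk': run [31, 29, 24, 16, 7, 6, 4] end={s1,s25,s33,s34} rej; 6/6 del acc.
6 obstructions.


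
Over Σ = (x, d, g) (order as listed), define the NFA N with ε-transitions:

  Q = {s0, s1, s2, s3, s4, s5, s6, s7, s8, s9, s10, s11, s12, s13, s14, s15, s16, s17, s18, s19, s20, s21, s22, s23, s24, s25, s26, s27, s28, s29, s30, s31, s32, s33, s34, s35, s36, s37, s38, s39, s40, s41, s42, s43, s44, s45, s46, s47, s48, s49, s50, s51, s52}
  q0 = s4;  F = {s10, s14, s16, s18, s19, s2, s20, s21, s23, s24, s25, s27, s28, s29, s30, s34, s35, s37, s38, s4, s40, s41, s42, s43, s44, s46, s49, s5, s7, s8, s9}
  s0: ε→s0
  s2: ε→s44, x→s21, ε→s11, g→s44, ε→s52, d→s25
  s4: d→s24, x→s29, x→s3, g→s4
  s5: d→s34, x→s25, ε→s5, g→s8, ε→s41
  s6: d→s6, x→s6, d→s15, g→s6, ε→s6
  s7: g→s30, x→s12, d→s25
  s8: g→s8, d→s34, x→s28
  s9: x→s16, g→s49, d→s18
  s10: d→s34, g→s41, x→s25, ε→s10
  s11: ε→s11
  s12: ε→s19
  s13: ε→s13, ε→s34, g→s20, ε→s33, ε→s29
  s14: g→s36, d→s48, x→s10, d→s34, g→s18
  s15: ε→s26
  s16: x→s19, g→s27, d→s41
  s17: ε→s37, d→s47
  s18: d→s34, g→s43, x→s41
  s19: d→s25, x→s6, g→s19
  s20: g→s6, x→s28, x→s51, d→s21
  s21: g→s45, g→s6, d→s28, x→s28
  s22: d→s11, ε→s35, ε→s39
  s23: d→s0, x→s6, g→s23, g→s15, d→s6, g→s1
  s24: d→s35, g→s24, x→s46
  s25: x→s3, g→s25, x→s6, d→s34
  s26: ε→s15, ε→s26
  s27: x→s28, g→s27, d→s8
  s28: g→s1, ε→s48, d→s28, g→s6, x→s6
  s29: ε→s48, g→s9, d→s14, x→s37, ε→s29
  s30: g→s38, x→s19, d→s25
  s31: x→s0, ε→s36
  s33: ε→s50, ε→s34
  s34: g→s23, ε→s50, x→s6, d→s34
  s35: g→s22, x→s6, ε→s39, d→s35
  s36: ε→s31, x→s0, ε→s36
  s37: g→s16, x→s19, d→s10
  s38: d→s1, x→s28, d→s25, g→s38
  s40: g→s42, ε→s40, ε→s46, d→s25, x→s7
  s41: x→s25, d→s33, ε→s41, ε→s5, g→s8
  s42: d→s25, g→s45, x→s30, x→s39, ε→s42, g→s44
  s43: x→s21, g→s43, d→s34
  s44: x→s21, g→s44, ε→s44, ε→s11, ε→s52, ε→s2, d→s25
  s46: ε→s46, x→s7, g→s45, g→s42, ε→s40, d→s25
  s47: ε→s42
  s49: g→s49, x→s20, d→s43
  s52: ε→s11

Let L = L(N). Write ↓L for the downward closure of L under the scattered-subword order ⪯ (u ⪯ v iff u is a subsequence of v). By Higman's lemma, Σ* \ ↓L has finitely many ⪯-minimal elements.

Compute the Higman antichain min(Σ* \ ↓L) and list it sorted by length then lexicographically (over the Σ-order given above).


|Q|=53, |F|=31, |δ|=159 (43 ε).
min D↑ (29 st, q0=0, F={17}): 0:x→1,d→2,g→0 1:x→3,d→4,g→5 2:x→6,d→7,g→2 3:x→8,d→9,g→10 4:x→9,d→11,g→12 5:x→10,d→12,g→13 6:x→14,d→15,g→16 7:x→17,d→7,g→7 8:x→17,d→15,g→8 9:x→15,d→11,g→18 10:x→8,d→18,g→19 11:x→17,d→11,g→20 12:x→18,d→11,g→21 13:x→22,d→21,g→13 14:x→8,d→15,g→23 15:x→17,d→11,g→15 16:x→23,d→15,g→24 17:x→17,d→17,g→17 18:x→15,d→11,g→25 19:x→26,d→25,g→19 20:x→17,d→17,g→20 21:x→27,d→11,g→21 22:x→26,d→27,g→17 23:x→8,d→15,g→28 24:x→27,d→15,g→24 25:x→26,d→11,g→25 26:x→17,d→26,g→17 27:x→26,d→26,g→17 28:x→26,d→15,g→28 [Hopcroft].
'ddx': run [49, 40, 17, 4] end={s15,s26,s3,s6} rej; 3/3 del acc.
'xxxx': N↓-sim [49, 45, 30, 15, 4] end={s15,s26,s3,s6} rej; 4/4 deletions ∈↓L.
'xddgd': |S_i|=[49, 45, 24, 11, 6, 4] end={s0,s15,s26,s6} rej; 5/5 deletions ∈↓L.
'xggxg': |S_i|=[49, 45, 37, 26, 11, 5] end={s1,s15,s26,s45,s6} rej; 5/5 single-dels accept.
4 obstructions.

Antichain: [ddx, xxxx, xddgd, xggxg].


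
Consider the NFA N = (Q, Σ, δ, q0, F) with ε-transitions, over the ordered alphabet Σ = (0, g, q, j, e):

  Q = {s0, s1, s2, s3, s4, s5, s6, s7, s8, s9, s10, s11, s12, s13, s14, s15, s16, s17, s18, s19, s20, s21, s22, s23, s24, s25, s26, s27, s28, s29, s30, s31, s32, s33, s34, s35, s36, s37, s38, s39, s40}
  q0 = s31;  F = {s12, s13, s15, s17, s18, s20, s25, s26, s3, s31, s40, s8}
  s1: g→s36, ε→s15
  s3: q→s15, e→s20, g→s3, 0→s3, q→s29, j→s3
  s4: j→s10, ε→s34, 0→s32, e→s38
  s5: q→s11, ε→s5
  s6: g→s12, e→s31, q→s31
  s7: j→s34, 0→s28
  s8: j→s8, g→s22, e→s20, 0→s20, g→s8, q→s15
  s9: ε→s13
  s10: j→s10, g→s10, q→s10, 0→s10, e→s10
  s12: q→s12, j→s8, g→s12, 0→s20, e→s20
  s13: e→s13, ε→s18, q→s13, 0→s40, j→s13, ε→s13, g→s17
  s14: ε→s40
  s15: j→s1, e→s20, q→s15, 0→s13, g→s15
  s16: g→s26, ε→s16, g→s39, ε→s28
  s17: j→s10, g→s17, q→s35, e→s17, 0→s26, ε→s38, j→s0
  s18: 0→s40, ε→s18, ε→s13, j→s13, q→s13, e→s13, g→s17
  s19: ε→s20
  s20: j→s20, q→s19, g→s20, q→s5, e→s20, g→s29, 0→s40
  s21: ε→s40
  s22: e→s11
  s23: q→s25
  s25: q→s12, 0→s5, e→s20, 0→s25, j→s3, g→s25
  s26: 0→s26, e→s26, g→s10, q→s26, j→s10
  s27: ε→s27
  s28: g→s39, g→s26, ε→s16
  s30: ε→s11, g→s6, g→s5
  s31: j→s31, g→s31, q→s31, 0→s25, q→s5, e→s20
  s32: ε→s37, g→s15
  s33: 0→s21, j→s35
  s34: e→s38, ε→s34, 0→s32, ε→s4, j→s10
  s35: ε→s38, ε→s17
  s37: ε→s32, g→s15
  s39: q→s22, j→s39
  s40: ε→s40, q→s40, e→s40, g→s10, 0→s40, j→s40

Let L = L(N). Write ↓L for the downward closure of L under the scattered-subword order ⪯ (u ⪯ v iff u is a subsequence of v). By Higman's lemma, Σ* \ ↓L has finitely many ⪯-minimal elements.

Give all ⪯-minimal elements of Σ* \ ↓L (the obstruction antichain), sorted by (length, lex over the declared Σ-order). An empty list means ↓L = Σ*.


min(Σ*\↓L) = [e0g, 0q00g, 0jq0gj].

|Q|=41, |F|=12, |δ|=123 (24 ε).
min D↑ (12 st, q0=0, F={8}): 0:0→1,g→0,q→0,j→0,e→2 1:0→1,g→1,q→3,j→4,e→2 2:0→5,g→2,q→2,j→2,e→2 3:0→2,g→3,q→3,j→6,e→2 4:0→4,g→4,q→7,j→4,e→2 5:0→5,g→8,q→5,j→5,e→5 6:0→2,g→6,q→7,j→6,e→2 7:0→9,g→7,q→7,j→7,e→2 8:0→8,g→8,q→8,j→8,e→8 9:0→5,g→10,q→9,j→9,e→9 10:0→11,g→10,q→10,j→8,e→10 11:0→11,g→8,q→11,j→8,e→11 (ε-aug+det+¬).
'e0g': run [23, 14, 3, 1] end={s10} — reject; 3/3 del acc.
'0q00g': run [23, 22, 20, 14, 3, 1] end={s10} — reject; 5/5 del acc.
'0jq0gj': N↓-sim [23, 22, 20, 17, 9, 6, 2] end={s0,s10} ∉↓L; 6/6 deletions ∈↓L.
3 minimals (antichain).


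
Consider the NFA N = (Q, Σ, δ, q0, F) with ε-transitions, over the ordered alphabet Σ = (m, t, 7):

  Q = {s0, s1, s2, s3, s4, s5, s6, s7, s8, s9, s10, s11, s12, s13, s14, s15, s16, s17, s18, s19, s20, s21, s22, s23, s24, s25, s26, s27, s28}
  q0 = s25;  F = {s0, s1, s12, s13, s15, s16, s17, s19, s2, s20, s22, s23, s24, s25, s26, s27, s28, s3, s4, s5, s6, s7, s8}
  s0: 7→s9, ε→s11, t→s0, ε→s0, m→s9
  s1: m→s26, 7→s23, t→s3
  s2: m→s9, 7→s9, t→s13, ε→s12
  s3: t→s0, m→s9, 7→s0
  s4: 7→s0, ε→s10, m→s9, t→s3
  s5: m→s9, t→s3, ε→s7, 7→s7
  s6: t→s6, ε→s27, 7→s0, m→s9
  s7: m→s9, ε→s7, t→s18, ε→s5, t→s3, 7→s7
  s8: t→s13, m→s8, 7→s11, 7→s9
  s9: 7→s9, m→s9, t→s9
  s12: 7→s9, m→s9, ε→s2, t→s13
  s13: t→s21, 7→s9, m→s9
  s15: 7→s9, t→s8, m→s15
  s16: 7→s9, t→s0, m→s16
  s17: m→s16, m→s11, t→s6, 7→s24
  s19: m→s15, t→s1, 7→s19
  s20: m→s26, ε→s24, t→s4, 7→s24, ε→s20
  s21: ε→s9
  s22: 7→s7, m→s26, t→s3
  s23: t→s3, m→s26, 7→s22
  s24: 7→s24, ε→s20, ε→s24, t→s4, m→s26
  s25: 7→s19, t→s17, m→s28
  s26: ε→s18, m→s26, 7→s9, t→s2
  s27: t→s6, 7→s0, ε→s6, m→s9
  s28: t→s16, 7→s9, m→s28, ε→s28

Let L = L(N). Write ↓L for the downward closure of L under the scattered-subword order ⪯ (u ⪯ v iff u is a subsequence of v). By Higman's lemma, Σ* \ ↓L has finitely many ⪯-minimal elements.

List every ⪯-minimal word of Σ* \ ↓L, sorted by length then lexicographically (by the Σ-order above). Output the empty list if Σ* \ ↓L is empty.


|Q|=29, |F|=23, |δ|=92 (17 ε).
min D↑ (20 st, q0=0, F={5}): 0:m→1,t→2,7→3 1:m→1,t→4,7→5 2:m→4,t→6,7→7 3:m→8,t→9,7→3 4:m→4,t→10,7→5 5:m→5,t→5,7→5 6:m→5,t→6,7→10 7:m→11,t→12,7→7 8:m→8,t→13,7→5 9:m→11,t→14,7→15 10:m→5,t→10,7→5 11:m→11,t→16,7→5 12:m→5,t→14,7→10 13:m→13,t→17,7→5 14:m→5,t→10,7→10 15:m→11,t→14,7→18 16:m→5,t→17,7→5 17:m→5,t→5,7→5 18:m→11,t→14,7→19 19:m→5,t→14,7→19 [Hopcroft].
'm7': run [28, 13, 2] end={s11,s9} — reject; 2/2 deletions ∈↓L.
'ttm': |S_i|=[28, 24, 13, 1] end={s9} ∉↓L; 3/3 del acc.
'tt77': |S_i|=[28, 24, 13, 3, 1] end={s9} rej; 4/4 del acc.
'7mttt': N↓-sim [28, 22, 10, 7, 3, 2] end={s21,s9} — reject; 5/5 single-dels accept.
'7ttt7': |S_i|=[28, 22, 18, 9, 5, 1] end={s9} — reject; 5/5 del acc.
'7t777m': run [28, 22, 18, 14, 13, 7, 1] end={s9} rej; 6/6 deletions ∈↓L.
6 obstructions.

A = [m7, ttm, tt77, 7mttt, 7ttt7, 7t777m].


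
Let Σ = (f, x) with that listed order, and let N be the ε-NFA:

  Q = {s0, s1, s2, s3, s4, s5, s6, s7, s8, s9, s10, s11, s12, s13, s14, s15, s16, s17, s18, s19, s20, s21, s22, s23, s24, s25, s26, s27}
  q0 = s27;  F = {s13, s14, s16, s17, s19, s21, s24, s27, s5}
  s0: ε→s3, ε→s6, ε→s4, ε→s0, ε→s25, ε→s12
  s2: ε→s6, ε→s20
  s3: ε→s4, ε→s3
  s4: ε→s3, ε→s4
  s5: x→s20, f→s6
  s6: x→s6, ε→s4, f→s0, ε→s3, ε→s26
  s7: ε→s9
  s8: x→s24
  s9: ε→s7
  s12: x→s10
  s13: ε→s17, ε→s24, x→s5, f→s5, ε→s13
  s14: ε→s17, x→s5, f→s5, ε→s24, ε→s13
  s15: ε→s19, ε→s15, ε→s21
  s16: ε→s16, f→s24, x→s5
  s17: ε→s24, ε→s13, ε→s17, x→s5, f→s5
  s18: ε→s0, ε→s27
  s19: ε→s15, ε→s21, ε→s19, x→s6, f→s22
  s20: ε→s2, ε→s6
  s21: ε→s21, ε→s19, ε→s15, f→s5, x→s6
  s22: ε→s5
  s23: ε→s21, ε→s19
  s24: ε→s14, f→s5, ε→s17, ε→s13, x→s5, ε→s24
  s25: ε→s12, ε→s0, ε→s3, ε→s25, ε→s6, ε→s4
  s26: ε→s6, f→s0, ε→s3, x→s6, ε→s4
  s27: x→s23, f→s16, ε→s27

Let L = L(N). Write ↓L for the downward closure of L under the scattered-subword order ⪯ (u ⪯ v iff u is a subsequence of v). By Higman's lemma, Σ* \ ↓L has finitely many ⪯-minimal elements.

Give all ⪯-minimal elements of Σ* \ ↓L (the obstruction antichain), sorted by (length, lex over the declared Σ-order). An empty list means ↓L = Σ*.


|Q|=28, |F|=9, |δ|=81 (57 ε).
min D↑ (6 st, q0=0, F={5}): 0:f→1,x→2 1:f→3,x→4 2:f→4,x→5 3:f→4,x→4 4:f→5,x→5 5:f→5,x→5 (ε-aug+det+¬).
'xx': N↓-sim [22, 16, 10] end={s0,s10,s12,s2,s20,s25,s26,s3,s4,s6} — reject; 2/2 deletions ∈↓L.
'fxf': |S_i|=[22, 17, 11, 8] end={s0,s10,s12,s25,s26,s3,s4,s6} — reject; 3/3 single-dels accept.
'xff': |S_i|=[22, 16, 12, 8] end={s0,s10,s12,s25,s26,s3,s4,s6} ∉↓L; 3/3 deletions ∈↓L.
'ffff': run [22, 17, 15, 11, 8] end={s0,s10,s12,s25,s26,s3,s4,s6} ∉↓L; 4/4 del acc.
'fffx': N↓-sim [22, 17, 15, 11, 10] end={s0,s10,s12,s2,s20,s25,s26,s3,s4,s6} — reject; 4/4 single-dels accept.
5 words, ⪯-incomp.

Antichain: [xx, fxf, xff, ffff, fffx].


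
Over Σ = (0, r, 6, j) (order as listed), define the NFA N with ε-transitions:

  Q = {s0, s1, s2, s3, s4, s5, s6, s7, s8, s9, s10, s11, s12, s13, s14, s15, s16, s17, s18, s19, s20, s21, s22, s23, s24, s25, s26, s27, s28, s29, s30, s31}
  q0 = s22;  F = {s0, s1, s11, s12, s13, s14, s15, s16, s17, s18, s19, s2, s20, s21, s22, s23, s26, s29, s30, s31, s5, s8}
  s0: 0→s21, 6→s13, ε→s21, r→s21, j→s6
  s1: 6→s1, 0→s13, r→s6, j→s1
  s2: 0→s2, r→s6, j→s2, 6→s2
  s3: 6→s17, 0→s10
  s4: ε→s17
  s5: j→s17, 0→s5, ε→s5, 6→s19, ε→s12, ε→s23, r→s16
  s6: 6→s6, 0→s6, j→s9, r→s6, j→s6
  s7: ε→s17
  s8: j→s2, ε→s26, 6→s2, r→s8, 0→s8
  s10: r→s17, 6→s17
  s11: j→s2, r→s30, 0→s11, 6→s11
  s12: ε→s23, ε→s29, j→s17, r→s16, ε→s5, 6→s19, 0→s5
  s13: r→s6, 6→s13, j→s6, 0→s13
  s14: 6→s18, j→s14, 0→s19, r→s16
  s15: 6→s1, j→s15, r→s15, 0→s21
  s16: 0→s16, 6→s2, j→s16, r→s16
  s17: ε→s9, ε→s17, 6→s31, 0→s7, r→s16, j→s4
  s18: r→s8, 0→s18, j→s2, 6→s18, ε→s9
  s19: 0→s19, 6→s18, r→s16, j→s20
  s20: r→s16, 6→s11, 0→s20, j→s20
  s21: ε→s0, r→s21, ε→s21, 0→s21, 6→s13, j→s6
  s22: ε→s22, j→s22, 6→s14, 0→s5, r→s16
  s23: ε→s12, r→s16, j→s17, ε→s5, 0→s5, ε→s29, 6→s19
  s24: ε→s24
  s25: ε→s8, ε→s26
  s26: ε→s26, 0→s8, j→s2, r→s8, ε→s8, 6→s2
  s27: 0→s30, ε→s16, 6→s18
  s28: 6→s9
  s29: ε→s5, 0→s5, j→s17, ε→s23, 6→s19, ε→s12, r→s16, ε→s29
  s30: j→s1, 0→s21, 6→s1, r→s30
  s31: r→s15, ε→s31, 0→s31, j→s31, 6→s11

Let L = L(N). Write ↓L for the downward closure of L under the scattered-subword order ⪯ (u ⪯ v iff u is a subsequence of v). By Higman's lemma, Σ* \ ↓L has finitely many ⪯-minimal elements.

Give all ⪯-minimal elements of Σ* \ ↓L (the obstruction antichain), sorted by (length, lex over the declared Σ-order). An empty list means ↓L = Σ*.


|Q|=32, |F|=22, |δ|=130 (30 ε).
min D↑ (18 st, q0=0, F={10}): 0:0→1,r→2,6→3,j→0 1:0→1,r→2,6→4,j→5 2:0→2,r→2,6→6,j→2 3:0→4,r→2,6→7,j→3 4:0→4,r→2,6→7,j→8 5:0→5,r→2,6→9,j→5 6:0→6,r→10,6→6,j→6 7:0→7,r→11,6→7,j→6 8:0→8,r→2,6→12,j→8 9:0→9,r→13,6→12,j→9 10:0→10,r→10,6→10,j→10 11:0→11,r→11,6→6,j→6 12:0→12,r→14,6→12,j→6 13:0→15,r→13,6→16,j→13 14:0→15,r→14,6→16,j→16 15:0→15,r→15,6→17,j→10 16:0→17,r→10,6→16,j→16 17:0→17,r→10,6→17,j→10 (ε-aug+det+¬).
'r6r': N↓-sim [26, 12, 5, 2] end={s6,s9} rej; 3/3 deletions ∈↓L.
'66jr': N↓-sim [26, 18, 12, 5, 2] end={s6,s9} rej; 4/4 deletions ∈↓L.
'0j6r0j': |S_i|=[26, 24, 16, 11, 8, 5, 2] end={s6,s9} rej; 6/6 deletions ∈↓L.
3 obstructions.

Antichain: [r6r, 66jr, 0j6r0j].


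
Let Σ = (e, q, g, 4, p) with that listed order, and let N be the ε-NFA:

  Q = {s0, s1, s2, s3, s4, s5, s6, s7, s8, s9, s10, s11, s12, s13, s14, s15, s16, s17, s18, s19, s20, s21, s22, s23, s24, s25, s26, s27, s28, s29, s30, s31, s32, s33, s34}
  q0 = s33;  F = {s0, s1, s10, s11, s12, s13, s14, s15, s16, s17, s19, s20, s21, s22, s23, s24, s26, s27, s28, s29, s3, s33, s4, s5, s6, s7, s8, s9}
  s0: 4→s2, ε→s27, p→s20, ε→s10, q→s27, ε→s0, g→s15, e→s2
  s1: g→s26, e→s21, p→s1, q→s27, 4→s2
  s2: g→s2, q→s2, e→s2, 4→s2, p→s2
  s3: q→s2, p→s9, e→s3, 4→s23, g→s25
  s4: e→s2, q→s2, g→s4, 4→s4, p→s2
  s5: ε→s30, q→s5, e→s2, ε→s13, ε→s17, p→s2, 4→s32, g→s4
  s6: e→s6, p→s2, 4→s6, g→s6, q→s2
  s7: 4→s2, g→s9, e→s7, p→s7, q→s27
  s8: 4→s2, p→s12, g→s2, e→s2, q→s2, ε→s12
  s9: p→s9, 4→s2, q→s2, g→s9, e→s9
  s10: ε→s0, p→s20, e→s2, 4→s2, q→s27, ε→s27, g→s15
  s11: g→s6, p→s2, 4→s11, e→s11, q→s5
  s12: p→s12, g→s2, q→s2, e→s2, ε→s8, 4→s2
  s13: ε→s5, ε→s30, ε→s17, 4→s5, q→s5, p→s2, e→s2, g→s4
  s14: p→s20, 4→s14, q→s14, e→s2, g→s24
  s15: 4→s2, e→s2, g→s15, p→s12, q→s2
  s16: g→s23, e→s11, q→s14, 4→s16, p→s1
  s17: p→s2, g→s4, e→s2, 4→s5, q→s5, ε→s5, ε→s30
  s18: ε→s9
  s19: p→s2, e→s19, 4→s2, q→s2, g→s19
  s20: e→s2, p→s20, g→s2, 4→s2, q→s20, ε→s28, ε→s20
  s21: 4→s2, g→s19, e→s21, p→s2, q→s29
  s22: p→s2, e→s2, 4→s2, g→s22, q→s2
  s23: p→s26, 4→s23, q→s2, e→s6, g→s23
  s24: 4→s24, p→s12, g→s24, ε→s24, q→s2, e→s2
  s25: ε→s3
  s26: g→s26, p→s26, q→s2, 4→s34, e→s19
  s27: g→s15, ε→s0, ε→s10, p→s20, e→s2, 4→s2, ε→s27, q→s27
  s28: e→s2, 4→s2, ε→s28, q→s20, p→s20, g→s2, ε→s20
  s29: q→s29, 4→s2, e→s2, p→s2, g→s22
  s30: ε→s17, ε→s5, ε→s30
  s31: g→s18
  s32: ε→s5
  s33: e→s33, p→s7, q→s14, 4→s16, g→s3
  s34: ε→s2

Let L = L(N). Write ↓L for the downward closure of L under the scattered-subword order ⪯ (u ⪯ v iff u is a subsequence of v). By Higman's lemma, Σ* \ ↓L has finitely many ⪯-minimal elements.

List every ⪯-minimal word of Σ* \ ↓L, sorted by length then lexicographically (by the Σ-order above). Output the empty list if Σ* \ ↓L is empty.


A = [qe, gq, p4, qpg, 4ep].

|Q|=35, |F|=28, |δ|=176 (30 ε).
min D↑ (23 st, q0=0, F={5}): 0:e→0,q→1,g→2,4→3,p→4 1:e→5,q→1,g→6,4→1,p→7 2:e→2,q→5,g→2,4→8,p→9 3:e→10,q→1,g→8,4→3,p→11 4:e→4,q→12,g→9,4→5,p→4 5:e→5,q→5,g→5,4→5,p→5 6:e→5,q→5,g→6,4→6,p→13 7:e→5,q→7,g→5,4→5,p→7 8:e→14,q→5,g→8,4→8,p→15 9:e→9,q→5,g→9,4→5,p→9 10:e→10,q→16,g→14,4→10,p→5 11:e→17,q→12,g→15,4→5,p→11 12:e→5,q→12,g→18,4→5,p→7 13:e→5,q→5,g→5,4→5,p→13 14:e→14,q→5,g→14,4→14,p→5 15:e→19,q→5,g→15,4→5,p→15 16:e→5,q→16,g→20,4→16,p→5 17:e→17,q→21,g→19,4→5,p→5 18:e→5,q→5,g→18,4→5,p→13 19:e→19,q→5,g→19,4→5,p→5 20:e→5,q→5,g→20,4→20,p→5 21:e→5,q→21,g→22,4→5,p→5 22:e→5,q→5,g→22,4→5,p→5.
'qe': N↓-sim [33, 19, 1] end={s2} — reject; 2/2 single-dels accept.
'gq': N↓-sim [33, 15, 1] end={s2} ∉↓L; 2/2 single-dels accept.
'p4': run [33, 18, 2] end={s2,s34} — reject; 2/2 deletions ∈↓L.
'qpg': |S_i|=[33, 19, 5, 1] end={s2} rej; 3/3 single-dels accept.
'4ep': N↓-sim [33, 28, 13, 1] end={s2} rej; 3/3 del acc.
5 obstructions.


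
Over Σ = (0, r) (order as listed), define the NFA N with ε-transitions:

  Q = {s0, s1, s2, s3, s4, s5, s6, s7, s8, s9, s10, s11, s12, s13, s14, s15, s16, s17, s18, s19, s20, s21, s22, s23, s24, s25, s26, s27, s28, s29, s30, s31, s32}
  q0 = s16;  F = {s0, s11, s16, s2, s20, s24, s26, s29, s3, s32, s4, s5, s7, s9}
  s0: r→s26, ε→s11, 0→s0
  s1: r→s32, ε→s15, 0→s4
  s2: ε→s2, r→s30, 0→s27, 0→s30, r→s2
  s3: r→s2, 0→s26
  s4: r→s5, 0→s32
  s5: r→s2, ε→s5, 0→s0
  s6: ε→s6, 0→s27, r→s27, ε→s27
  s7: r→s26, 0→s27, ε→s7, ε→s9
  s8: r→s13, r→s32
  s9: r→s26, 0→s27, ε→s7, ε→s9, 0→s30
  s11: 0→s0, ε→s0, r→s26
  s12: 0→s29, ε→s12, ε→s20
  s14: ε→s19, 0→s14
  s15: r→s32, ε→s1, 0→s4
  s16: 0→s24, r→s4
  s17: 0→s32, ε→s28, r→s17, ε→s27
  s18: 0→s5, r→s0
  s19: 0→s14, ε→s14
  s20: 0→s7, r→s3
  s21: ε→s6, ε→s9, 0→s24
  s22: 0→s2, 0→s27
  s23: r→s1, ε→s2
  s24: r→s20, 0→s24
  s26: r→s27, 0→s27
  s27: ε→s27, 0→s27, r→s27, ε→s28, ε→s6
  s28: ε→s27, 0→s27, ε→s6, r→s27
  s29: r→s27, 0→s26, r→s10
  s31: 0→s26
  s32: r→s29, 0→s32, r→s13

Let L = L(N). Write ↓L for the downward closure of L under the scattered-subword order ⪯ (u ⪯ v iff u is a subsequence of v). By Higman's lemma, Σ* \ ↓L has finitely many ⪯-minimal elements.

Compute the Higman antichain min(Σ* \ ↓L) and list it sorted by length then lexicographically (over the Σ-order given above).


A = [0r00, r0rr, rrr0, 0rr0r].

|Q|=33, |F|=14, |δ|=83 (26 ε).
min D↑ (13 st, q0=0, F={11}): 0:0→1,r→2 1:0→1,r→3 2:0→4,r→5 3:0→6,r→7 4:0→4,r→8 5:0→9,r→10 6:0→11,r→12 7:0→12,r→10 8:0→12,r→11 9:0→9,r→12 10:0→11,r→10 11:0→11,r→11 12:0→11,r→11.
'0r00': |S_i|=[20, 17, 13, 7, 4] end={s27,s28,s30,s6} rej; 4/4 single-dels accept.
'r0rr': N↓-sim [20, 18, 13, 7, 4] end={s10,s27,s28,s6} — reject; 4/4 deletions ∈↓L.
'rrr0': |S_i|=[20, 18, 13, 7, 4] end={s27,s28,s30,s6} ∉↓L; 4/4 deletions ∈↓L.
'0rr0r': N↓-sim [20, 17, 13, 8, 5, 3] end={s27,s28,s6} rej; 5/5 deletions ∈↓L.
4 words, ⪯-incomp.


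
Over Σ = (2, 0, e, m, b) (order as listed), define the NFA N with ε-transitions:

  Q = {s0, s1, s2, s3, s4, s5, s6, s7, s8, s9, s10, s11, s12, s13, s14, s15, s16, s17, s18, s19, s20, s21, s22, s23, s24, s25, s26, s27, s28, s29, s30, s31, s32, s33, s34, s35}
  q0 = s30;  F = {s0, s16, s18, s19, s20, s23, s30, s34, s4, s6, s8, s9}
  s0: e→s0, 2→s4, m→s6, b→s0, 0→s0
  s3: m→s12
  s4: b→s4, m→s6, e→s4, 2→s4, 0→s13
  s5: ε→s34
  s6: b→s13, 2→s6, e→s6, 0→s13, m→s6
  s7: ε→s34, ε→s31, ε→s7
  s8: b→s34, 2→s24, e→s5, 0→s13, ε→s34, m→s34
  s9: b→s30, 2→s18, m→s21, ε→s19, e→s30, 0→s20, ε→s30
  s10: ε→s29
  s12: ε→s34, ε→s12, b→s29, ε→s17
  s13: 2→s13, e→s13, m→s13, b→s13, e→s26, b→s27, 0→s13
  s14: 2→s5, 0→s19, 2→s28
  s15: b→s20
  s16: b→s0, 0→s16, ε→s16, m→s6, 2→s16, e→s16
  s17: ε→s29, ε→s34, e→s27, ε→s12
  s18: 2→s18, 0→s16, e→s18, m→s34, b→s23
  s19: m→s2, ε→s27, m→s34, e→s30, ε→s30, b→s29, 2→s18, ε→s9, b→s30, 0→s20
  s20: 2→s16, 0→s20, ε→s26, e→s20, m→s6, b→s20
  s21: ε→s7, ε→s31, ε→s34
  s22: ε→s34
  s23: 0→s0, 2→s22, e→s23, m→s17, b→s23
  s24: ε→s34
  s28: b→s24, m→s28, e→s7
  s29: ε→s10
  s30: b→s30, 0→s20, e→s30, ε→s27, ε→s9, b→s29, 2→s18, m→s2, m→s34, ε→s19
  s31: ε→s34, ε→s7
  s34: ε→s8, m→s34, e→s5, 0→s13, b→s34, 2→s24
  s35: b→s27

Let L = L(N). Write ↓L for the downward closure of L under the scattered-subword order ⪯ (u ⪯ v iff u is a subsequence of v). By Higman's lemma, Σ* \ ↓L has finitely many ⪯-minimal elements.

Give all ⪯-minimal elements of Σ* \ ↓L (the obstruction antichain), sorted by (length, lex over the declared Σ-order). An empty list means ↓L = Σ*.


min(Σ*\↓L) = [m0, 0mb, 2b20].

|Q|=36, |F|=12, |δ|=113 (31 ε).
min D↑ (10 st, q0=0, F={7}): 0:2→1,0→2,e→0,m→3,b→0 1:2→1,0→4,e→1,m→3,b→5 2:2→4,0→2,e→2,m→6,b→2 3:2→3,0→7,e→3,m→3,b→3 4:2→4,0→4,e→4,m→6,b→8 5:2→3,0→8,e→5,m→3,b→5 6:2→6,0→7,e→6,m→6,b→7 7:2→7,0→7,e→7,m→7,b→7 8:2→9,0→8,e→8,m→6,b→8 9:2→9,0→7,e→9,m→6,b→9 [Hopcroft].
'm0': |S_i|=[26, 16, 3] end={s13,s26,s27} ∉↓L; 2/2 single-dels accept.
'0mb': |S_i|=[26, 8, 4, 3] end={s13,s26,s27} — reject; 3/3 single-dels accept.
'2b20': |S_i|=[26, 18, 16, 10, 3] end={s13,s26,s27} ∉↓L; 4/4 single-dels accept.
3 obstructions.


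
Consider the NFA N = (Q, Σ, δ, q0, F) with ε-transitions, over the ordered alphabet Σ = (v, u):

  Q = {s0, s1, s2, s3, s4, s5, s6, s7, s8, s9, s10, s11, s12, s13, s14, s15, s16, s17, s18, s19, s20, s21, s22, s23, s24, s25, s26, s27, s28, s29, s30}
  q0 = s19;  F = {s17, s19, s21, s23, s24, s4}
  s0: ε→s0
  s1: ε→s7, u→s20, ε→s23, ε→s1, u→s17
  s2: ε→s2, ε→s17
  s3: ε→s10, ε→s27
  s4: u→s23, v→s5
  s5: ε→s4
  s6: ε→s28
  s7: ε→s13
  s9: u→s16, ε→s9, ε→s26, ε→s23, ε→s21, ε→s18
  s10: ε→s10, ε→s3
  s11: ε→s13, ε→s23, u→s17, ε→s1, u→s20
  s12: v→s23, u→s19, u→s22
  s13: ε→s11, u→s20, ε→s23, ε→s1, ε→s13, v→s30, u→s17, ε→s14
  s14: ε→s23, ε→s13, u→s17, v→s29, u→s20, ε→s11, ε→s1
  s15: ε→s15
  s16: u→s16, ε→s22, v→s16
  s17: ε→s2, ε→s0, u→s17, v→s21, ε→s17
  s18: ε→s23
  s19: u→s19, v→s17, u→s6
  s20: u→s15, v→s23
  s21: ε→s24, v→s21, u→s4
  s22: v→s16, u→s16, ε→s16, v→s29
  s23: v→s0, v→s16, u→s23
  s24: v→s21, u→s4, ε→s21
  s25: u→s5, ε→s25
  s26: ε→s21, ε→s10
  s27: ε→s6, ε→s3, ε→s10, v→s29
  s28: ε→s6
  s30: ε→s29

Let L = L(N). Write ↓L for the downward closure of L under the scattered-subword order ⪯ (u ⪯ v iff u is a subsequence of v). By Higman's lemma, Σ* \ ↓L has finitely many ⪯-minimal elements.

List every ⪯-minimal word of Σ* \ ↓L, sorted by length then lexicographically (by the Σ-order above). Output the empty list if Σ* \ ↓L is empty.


|Q|=31, |F|=6, |δ|=84 (47 ε).
min D↑ (6 st, q0=0, F={5}): 0:v→1,u→0 1:v→2,u→1 2:v→2,u→3 3:v→3,u→4 4:v→5,u→4 5:v→5,u→5 [Hopcroft].
'vvuuv': |S_i|=[14, 11, 9, 7, 5, 4] end={s0,s16,s22,s29} ∉↓L; 5/5 del acc.
1 obstructions.

A = [vvuuv].


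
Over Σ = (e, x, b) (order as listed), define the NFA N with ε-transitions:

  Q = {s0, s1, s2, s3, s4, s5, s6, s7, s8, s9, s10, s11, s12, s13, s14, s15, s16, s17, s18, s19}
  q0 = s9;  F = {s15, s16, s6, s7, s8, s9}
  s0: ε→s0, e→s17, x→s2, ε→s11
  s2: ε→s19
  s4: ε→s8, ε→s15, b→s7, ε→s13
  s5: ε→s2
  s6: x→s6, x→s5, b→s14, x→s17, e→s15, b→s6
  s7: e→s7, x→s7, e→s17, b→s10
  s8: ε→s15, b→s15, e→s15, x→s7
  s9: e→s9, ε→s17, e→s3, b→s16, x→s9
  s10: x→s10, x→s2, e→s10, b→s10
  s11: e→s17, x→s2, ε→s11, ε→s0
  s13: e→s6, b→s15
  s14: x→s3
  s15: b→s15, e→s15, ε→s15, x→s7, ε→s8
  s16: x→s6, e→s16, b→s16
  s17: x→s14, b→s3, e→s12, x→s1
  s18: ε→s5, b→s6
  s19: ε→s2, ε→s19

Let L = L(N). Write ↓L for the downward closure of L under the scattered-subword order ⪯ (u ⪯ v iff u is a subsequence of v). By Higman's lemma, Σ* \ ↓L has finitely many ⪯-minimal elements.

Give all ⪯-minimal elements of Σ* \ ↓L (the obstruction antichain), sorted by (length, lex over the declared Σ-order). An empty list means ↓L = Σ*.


|Q|=20, |F|=6, |δ|=56 (16 ε).
min D↑ (6 st, q0=0, F={5}): 0:e→0,x→0,b→1 1:e→1,x→2,b→1 2:e→3,x→2,b→2 3:e→3,x→4,b→3 4:e→4,x→4,b→5 5:e→5,x→5,b→5 [Hopcroft].
'bxexb': run [15, 14, 13, 11, 9, 4] end={s10,s19,s2,s3} — reject; 5/5 deletions ∈↓L.
1 minimals (antichain).

min(Σ*\↓L) = [bxexb].
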